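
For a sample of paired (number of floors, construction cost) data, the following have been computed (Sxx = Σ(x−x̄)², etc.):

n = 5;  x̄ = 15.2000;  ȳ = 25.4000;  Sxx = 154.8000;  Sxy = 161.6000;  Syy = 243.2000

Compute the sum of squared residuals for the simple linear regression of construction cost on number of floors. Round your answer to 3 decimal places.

b = Sxy/Sxx = 161.6/154.8 = 1.043928
SSE = Syy − b·Sxy = 243.2 − 1.043928·161.6 = 74.501292

74.501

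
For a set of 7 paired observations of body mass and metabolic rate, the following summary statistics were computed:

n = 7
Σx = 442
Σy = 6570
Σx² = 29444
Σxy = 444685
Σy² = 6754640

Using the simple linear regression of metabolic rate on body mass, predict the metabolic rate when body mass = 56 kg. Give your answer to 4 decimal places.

799.7198

Sxx = Σx² − (Σx)²/n = 29444 − 27909.142857 = 1534.857143
Sxy = Σxy − (Σx)(Σy)/n = 444685 − 414848.571429 = 29836.428571
b = Sxy/Sxx = 29836.428571/1534.857143 = 19.439222
a = ȳ − b·x̄ = 938.571429 − 19.439222·63.142857 = -288.876582
ŷ(56) = a + b·56 = -288.876582 + 19.439222·56 = 799.719844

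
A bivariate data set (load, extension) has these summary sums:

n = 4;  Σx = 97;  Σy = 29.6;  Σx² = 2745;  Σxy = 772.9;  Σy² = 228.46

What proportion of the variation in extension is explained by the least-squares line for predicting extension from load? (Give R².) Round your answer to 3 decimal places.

Sxx = Σx² − (Σx)²/n = 2745 − 2352.25 = 392.75
Sxy = Σxy − (Σx)(Σy)/n = 772.9 − 717.8 = 55.1
Syy = Σy² − (Σy)²/n = 228.46 − 219.04 = 9.42
R² = Sxy²/(Sxx·Syy) = (55.1)²/(392.75·9.42) = 0.820609

0.821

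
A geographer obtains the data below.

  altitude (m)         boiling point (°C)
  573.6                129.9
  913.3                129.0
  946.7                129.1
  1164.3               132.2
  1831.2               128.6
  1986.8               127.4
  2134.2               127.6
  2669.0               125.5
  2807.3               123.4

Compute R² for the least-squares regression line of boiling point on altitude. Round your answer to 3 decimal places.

n = 9, Σx = 15026.4, Σy = 1152.7, Σxy = 1910780.65, Σx² = 30274940.84, Σy² = 147686.95
Sxx = Σx² − (Σx)²/n = 30274940.84 − 25088077.44 = 5186863.4
Sxy = Σxy − (Σx)(Σy)/n = 1910780.65 − 1924547.92 = -13767.27
Syy = Σy² − (Σy)²/n = 147686.95 − 147635.254444 = 51.695556
R² = Sxy²/(Sxx·Syy) = (-13767.27)²/(5186863.4·51.695556) = 0.706867

0.707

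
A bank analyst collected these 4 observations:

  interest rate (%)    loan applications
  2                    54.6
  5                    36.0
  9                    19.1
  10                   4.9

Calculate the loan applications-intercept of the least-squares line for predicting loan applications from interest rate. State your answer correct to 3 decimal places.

65.874

n = 4, Σx = 26, Σy = 114.6, Σxy = 510.1, Σx² = 210
Sxx = Σx² − (Σx)²/n = 210 − 169 = 41
Sxy = Σxy − (Σx)(Σy)/n = 510.1 − 744.9 = -234.8
b = Sxy/Sxx = -234.8/41 = -5.726829
a = ȳ − b·x̄ = 28.65 − (-5.726829)·6.5 = 65.874390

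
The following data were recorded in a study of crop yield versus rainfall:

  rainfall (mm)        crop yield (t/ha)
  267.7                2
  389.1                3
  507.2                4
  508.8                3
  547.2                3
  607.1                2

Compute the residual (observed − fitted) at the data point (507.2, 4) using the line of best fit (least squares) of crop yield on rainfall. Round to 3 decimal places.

n = 6, Σx = 2827.1, Σy = 17, Σxy = 8113.7, Σx² = 1407189.63
Sxx = Σx² − (Σx)²/n = 1407189.63 − 1332082.401667 = 75107.228333
Sxy = Σxy − (Σx)(Σy)/n = 8113.7 − 8010.116667 = 103.583333
b = Sxy/Sxx = 103.583333/75107.228333 = 0.001379
a = ȳ − b·x̄ = 2.833333 − 0.001379·471.183333 = 2.183506
ŷ(507.2) = 2.183506 + 0.001379·507.2 = 2.883005
residual = y − ŷ = 4 − 2.883005 = 1.116995

1.117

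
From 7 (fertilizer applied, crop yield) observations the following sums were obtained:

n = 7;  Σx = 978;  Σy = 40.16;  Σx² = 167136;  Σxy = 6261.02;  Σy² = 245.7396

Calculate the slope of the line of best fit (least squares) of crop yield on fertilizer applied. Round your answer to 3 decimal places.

Sxx = Σx² − (Σx)²/n = 167136 − 136640.571429 = 30495.428571
Sxy = Σxy − (Σx)(Σy)/n = 6261.02 − 5610.925714 = 650.094286
b = Sxy/Sxx = 650.094286/30495.428571 = 0.021318

0.021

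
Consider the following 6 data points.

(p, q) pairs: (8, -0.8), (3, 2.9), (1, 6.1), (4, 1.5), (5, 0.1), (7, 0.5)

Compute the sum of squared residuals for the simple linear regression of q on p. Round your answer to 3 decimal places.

4.685

n = 6, Σx = 28, Σy = 10.3, Σxy = 18.4, Σx² = 164, Σy² = 48.77
Sxx = Σx² − (Σx)²/n = 164 − 130.666667 = 33.333333
Sxy = Σxy − (Σx)(Σy)/n = 18.4 − 48.066667 = -29.666667
Syy = Σy² − (Σy)²/n = 48.77 − 17.681667 = 31.088333
b = Sxy/Sxx = -29.666667/33.333333 = -0.89
SSE = Syy − b·Sxy = 31.088333 − (-0.89)·(-29.666667) = 4.685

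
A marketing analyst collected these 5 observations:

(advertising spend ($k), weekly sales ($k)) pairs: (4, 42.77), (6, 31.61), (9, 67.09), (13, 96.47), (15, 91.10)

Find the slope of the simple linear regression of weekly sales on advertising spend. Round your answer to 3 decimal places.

n = 5, Σx = 47, Σy = 329.04, Σxy = 3585.16, Σx² = 527
Sxx = Σx² − (Σx)²/n = 527 − 441.8 = 85.2
Sxy = Σxy − (Σx)(Σy)/n = 3585.16 − 3092.976 = 492.184
b = Sxy/Sxx = 492.184/85.2 = 5.776808

5.777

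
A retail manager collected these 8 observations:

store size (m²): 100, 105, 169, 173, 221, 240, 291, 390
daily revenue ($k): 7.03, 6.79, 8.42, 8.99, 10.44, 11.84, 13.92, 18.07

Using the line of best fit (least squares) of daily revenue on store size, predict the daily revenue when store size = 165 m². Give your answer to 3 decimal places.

n = 8, Σx = 1689, Σy = 85.5, Σxy = 20641.06, Σx² = 422737
Sxx = Σx² − (Σx)²/n = 422737 − 356590.125 = 66146.875
Sxy = Σxy − (Σx)(Σy)/n = 20641.06 − 18051.1875 = 2589.8725
b = Sxy/Sxx = 2589.8725/66146.875 = 0.039153
a = ȳ − b·x̄ = 10.6875 − 0.039153·211.125 = 2.421247
ŷ(165) = a + b·165 = 2.421247 + 0.039153·165 = 8.881551

8.882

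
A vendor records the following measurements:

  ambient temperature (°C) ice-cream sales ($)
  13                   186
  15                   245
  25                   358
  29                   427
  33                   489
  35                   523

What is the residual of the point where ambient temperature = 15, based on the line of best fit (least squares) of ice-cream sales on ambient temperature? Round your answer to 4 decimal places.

19.1384

n = 6, Σx = 150, Σy = 2228, Σxy = 61868, Σx² = 4174
Sxx = Σx² − (Σx)²/n = 4174 − 3750 = 424
Sxy = Σxy − (Σx)(Σy)/n = 61868 − 55700 = 6168
b = Sxy/Sxx = 6168/424 = 14.547170
a = ȳ − b·x̄ = 371.333333 − 14.547170·25 = 7.654088
ŷ(15) = 7.654088 + 14.547170·15 = 225.861635
residual = y − ŷ = 245 − 225.861635 = 19.138365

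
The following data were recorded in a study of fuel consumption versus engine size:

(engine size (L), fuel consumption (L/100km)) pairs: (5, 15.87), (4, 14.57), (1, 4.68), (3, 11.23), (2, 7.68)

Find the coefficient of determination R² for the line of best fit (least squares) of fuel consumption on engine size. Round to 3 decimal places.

0.981

n = 5, Σx = 15, Σy = 54.03, Σxy = 191.36, Σx² = 55, Σy² = 671.1395
Sxx = Σx² − (Σx)²/n = 55 − 45 = 10
Sxy = Σxy − (Σx)(Σy)/n = 191.36 − 162.09 = 29.27
Syy = Σy² − (Σy)²/n = 671.1395 − 583.84818 = 87.29132
R² = Sxy²/(Sxx·Syy) = (29.27)²/(10·87.29132) = 0.981464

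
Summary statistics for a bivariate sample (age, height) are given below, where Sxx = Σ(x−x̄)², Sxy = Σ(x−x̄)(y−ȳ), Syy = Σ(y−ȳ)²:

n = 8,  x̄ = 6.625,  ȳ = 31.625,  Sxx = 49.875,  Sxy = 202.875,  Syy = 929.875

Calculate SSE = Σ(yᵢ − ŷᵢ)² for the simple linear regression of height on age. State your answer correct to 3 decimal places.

b = Sxy/Sxx = 202.875/49.875 = 4.067669
SSE = Syy − b·Sxy = 929.875 − 4.067669·202.875 = 104.646617

104.647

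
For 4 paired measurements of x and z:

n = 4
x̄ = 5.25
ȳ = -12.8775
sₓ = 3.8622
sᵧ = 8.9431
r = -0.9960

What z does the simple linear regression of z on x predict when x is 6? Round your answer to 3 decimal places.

b = r · sᵧ/sₓ = -0.996 · 8.9431/3.8622 = -2.306283
a = ȳ − b·x̄ = -12.8775 − (-2.306283)·5.25 = -0.769512
ŷ(6) = a + b·6 = -0.769512 + (-2.306283)·6 = -14.607213

-14.607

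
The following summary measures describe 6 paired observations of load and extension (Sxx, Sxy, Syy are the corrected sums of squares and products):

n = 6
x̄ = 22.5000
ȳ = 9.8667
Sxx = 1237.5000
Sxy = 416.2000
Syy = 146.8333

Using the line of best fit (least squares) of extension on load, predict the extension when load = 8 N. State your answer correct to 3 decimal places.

4.990

b = Sxy/Sxx = 416.2/1237.5 = 0.336323
a = ȳ − b·x̄ = 9.8667 − 0.336323·22.5 = 2.299427
ŷ(8) = a + b·8 = 2.299427 + 0.336323·8 = 4.990013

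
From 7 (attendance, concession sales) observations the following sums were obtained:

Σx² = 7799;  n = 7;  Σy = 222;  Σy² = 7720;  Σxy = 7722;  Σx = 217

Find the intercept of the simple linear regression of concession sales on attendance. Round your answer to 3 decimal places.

Sxx = Σx² − (Σx)²/n = 7799 − 6727 = 1072
Sxy = Σxy − (Σx)(Σy)/n = 7722 − 6882 = 840
b = Sxy/Sxx = 840/1072 = 0.783582
a = ȳ − b·x̄ = 31.714286 − 0.783582·31 = 7.423241

7.423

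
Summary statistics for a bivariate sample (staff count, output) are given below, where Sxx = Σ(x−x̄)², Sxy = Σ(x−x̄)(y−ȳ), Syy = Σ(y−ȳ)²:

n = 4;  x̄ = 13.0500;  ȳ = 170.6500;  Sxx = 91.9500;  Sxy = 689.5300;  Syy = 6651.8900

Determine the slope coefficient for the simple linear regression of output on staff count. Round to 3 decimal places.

b = Sxy/Sxx = 689.53/91.95 = 7.498967

7.499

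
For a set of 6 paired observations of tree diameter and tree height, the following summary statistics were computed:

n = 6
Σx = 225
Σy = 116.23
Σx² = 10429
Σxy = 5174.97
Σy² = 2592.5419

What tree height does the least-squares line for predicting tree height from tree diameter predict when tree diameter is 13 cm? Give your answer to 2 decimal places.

Sxx = Σx² − (Σx)²/n = 10429 − 8437.5 = 1991.5
Sxy = Σxy − (Σx)(Σy)/n = 5174.97 − 4358.625 = 816.345
b = Sxy/Sxx = 816.345/1991.5 = 0.409915
a = ȳ − b·x̄ = 19.371667 − 0.409915·37.5 = 3.999868
ŷ(13) = a + b·13 = 3.999868 + 0.409915·13 = 9.328758

9.33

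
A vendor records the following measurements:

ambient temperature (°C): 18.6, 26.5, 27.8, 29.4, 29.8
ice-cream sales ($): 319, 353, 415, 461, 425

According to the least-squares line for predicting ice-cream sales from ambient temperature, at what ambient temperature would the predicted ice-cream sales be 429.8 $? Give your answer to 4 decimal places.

n = 5, Σx = 132.1, Σy = 1973, Σxy = 53043.3, Σx² = 3573.45
Sxx = Σx² − (Σx)²/n = 3573.45 − 3490.082 = 83.368
Sxy = Σxy − (Σx)(Σy)/n = 53043.3 − 52126.66 = 916.64
b = Sxy/Sxx = 916.64/83.368 = 10.995106
a = ȳ − b·x̄ = 394.6 − 10.995106·26.42 = 104.109299
Set a + b·x = 429.8: x = (429.8 − 104.109299) / 10.995106 = 29.621424

29.6214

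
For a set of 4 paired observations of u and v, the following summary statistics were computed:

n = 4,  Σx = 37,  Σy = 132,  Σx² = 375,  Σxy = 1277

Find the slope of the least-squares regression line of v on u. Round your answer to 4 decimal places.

1.7099

Sxx = Σx² − (Σx)²/n = 375 − 342.25 = 32.75
Sxy = Σxy − (Σx)(Σy)/n = 1277 − 1221 = 56
b = Sxy/Sxx = 56/32.75 = 1.709924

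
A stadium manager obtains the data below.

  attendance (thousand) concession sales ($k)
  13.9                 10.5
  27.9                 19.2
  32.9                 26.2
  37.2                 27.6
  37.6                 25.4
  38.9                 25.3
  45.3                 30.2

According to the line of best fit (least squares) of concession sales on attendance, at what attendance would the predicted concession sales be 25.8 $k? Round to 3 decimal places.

n = 7, Σx = 233.7, Σy = 164.4, Σxy = 5877.6, Σx² = 8416.93
Sxx = Σx² − (Σx)²/n = 8416.93 − 7802.241429 = 614.688571
Sxy = Σxy − (Σx)(Σy)/n = 5877.6 − 5488.611429 = 388.988571
b = Sxy/Sxx = 388.988571/614.688571 = 0.632822
a = ȳ − b·x̄ = 23.485714 − 0.632822·33.385714 = 2.358493
Set a + b·x = 25.8: x = (25.8 − 2.358493) / 0.632822 = 37.042801

37.043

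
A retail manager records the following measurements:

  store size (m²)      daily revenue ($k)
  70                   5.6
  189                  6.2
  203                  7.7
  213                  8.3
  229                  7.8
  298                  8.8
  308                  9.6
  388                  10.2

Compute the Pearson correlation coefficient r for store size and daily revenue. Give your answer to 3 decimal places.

n = 8, Σx = 1898, Σy = 64.2, Σxy = 16217.8, Σx² = 513852, Σy² = 532.46
Sxx = Σx² − (Σx)²/n = 513852 − 450300.5 = 63551.5
Sxy = Σxy − (Σx)(Σy)/n = 16217.8 − 15231.45 = 986.35
Syy = Σy² − (Σy)²/n = 532.46 − 515.205 = 17.255
r = Sxy/√(Sxx·Syy) = 986.35/√(1096581.1325) = 986.35/1047.177699 = 0.941913

0.942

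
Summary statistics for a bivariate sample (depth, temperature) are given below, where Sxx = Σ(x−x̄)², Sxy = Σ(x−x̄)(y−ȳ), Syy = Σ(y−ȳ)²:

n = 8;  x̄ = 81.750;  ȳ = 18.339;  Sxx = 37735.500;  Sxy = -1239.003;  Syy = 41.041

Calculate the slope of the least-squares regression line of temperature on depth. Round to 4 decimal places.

-0.0328

b = Sxy/Sxx = -1239.003/37735.5 = -0.032834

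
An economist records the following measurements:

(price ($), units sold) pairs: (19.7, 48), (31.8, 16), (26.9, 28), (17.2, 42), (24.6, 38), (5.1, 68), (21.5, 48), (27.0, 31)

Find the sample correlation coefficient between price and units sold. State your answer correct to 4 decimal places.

n = 8, Σx = 173.8, Σy = 319, Σxy = 6080.6, Σx² = 4241.2, Σy² = 14441
Sxx = Σx² − (Σx)²/n = 4241.2 − 3775.805 = 465.395
Sxy = Σxy − (Σx)(Σy)/n = 6080.6 − 6930.275 = -849.675
Syy = Σy² − (Σy)²/n = 14441 − 12720.125 = 1720.875
r = Sxy/√(Sxx·Syy) = -849.675/√(800886.620625) = -849.675/894.922690 = -0.949440

-0.9494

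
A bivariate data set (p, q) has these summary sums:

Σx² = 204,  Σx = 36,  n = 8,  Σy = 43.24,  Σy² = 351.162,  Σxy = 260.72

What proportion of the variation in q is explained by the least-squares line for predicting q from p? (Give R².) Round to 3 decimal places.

0.887

Sxx = Σx² − (Σx)²/n = 204 − 162 = 42
Sxy = Σxy − (Σx)(Σy)/n = 260.72 − 194.58 = 66.14
Syy = Σy² − (Σy)²/n = 351.162 − 233.7122 = 117.4498
R² = Sxy²/(Sxx·Syy) = (66.14)²/(42·117.4498) = 0.886802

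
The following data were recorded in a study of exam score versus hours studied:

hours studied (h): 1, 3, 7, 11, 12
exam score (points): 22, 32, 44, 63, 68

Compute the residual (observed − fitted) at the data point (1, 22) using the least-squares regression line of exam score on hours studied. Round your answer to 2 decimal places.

-0.19

n = 5, Σx = 34, Σy = 229, Σxy = 1935, Σx² = 324
Sxx = Σx² − (Σx)²/n = 324 − 231.2 = 92.8
Sxy = Σxy − (Σx)(Σy)/n = 1935 − 1557.2 = 377.8
b = Sxy/Sxx = 377.8/92.8 = 4.071121
a = ȳ − b·x̄ = 45.8 − 4.071121·6.8 = 18.116379
ŷ(1) = 18.116379 + 4.071121·1 = 22.1875
residual = y − ŷ = 22 − 22.1875 = -0.1875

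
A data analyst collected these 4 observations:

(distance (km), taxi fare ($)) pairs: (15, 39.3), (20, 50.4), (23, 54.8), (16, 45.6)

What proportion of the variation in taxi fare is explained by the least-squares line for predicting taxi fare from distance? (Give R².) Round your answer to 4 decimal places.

0.9185

n = 4, Σx = 74, Σy = 190.1, Σxy = 3587.5, Σx² = 1410, Σy² = 9167.05
Sxx = Σx² − (Σx)²/n = 1410 − 1369 = 41
Sxy = Σxy − (Σx)(Σy)/n = 3587.5 − 3516.85 = 70.65
Syy = Σy² − (Σy)²/n = 9167.05 − 9034.5025 = 132.5475
R² = Sxy²/(Sxx·Syy) = (70.65)²/(41·132.5475) = 0.918478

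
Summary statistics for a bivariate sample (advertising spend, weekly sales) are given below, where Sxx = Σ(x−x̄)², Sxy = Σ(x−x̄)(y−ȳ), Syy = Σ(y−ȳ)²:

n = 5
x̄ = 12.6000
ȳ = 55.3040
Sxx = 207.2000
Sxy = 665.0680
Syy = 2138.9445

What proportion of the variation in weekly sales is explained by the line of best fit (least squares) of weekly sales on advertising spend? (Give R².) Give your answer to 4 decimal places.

0.9980

R² = Sxy²/(Sxx·Syy) = (665.068)²/(207.2·2138.9445) = 0.998028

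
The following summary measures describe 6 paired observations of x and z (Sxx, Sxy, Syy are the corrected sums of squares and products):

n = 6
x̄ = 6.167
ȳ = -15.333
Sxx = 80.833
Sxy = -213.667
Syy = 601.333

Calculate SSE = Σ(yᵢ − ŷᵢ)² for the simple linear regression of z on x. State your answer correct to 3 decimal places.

b = Sxy/Sxx = -213.667/80.833 = -2.643314
SSE = Syy − b·Sxy = 601.333 − (-2.643314)·(-213.667) = 36.544029

36.544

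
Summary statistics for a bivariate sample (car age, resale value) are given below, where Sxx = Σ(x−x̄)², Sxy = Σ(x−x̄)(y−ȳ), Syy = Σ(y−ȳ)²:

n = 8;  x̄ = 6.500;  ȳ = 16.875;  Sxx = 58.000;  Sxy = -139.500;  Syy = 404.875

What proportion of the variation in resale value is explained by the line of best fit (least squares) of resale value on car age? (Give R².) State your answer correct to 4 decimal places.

R² = Sxy²/(Sxx·Syy) = (-139.5)²/(58·404.875) = 0.828704

0.8287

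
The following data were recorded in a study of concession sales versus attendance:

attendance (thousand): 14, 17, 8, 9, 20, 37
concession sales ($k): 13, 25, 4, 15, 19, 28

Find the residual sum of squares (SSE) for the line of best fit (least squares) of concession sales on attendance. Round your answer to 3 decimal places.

n = 6, Σx = 105, Σy = 104, Σxy = 2190, Σx² = 2399, Σy² = 2180
Sxx = Σx² − (Σx)²/n = 2399 − 1837.5 = 561.5
Sxy = Σxy − (Σx)(Σy)/n = 2190 − 1820 = 370
Syy = Σy² − (Σy)²/n = 2180 − 1802.666667 = 377.333333
b = Sxy/Sxx = 370/561.5 = 0.658949
SSE = Syy − b·Sxy = 377.333333 − 0.658949·370 = 133.522113

133.522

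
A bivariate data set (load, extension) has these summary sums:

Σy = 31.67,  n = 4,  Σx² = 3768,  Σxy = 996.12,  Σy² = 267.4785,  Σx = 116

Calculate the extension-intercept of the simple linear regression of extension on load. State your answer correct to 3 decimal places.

Sxx = Σx² − (Σx)²/n = 3768 − 3364 = 404
Sxy = Σxy − (Σx)(Σy)/n = 996.12 − 918.43 = 77.69
b = Sxy/Sxx = 77.69/404 = 0.192302
a = ȳ − b·x̄ = 7.9175 − 0.192302·29 = 2.340743

2.341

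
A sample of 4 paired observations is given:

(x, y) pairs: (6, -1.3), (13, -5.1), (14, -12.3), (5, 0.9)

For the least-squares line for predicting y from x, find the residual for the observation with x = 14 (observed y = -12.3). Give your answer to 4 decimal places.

n = 4, Σx = 38, Σy = -17.8, Σxy = -241.8, Σx² = 426
Sxx = Σx² − (Σx)²/n = 426 − 361 = 65
Sxy = Σxy − (Σx)(Σy)/n = -241.8 − (-169.1) = -72.7
b = Sxy/Sxx = -72.7/65 = -1.118462
a = ȳ − b·x̄ = -4.45 − (-1.118462)·9.5 = 6.175385
ŷ(14) = 6.175385 + (-1.118462)·14 = -9.483077
residual = y − ŷ = -12.3 − (-9.483077) = -2.816923

-2.8169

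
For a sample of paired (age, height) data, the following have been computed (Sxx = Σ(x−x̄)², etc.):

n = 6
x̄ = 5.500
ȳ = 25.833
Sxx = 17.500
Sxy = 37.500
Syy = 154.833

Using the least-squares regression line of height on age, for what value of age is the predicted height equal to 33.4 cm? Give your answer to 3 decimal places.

9.031

b = Sxy/Sxx = 37.5/17.5 = 2.142857
a = ȳ − b·x̄ = 25.833 − 2.142857·5.5 = 14.047286
Set a + b·x = 33.4: x = (33.4 − 14.047286) / 2.142857 = 9.031267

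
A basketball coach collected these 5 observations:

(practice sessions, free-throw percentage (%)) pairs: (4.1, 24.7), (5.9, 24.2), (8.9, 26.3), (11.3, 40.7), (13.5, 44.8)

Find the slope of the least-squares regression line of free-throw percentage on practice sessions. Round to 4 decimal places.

n = 5, Σx = 43.7, Σy = 160.7, Σxy = 1542.83, Σx² = 440.77
Sxx = Σx² − (Σx)²/n = 440.77 − 381.938 = 58.832
Sxy = Σxy − (Σx)(Σy)/n = 1542.83 − 1404.518 = 138.312
b = Sxy/Sxx = 138.312/58.832 = 2.350965

2.3510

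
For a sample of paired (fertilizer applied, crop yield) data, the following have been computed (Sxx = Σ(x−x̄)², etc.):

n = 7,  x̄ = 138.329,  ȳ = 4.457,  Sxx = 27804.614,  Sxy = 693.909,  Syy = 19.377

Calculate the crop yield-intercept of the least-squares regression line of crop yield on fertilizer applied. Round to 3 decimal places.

b = Sxy/Sxx = 693.909/27804.614 = 0.024957
a = ȳ − b·x̄ = 4.457 − 0.024957·138.329 = 1.004777

1.005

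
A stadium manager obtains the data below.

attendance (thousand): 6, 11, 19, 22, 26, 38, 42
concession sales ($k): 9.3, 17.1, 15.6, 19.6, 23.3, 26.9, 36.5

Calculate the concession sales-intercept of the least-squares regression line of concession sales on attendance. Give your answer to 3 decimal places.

n = 7, Σx = 164, Σy = 148.3, Σxy = 4132.5, Σx² = 4886
Sxx = Σx² − (Σx)²/n = 4886 − 3842.285714 = 1043.714286
Sxy = Σxy − (Σx)(Σy)/n = 4132.5 − 3474.457143 = 658.042857
b = Sxy/Sxx = 658.042857/1043.714286 = 0.630482
a = ȳ − b·x̄ = 21.185714 − 0.630482·23.428571 = 6.414426

6.414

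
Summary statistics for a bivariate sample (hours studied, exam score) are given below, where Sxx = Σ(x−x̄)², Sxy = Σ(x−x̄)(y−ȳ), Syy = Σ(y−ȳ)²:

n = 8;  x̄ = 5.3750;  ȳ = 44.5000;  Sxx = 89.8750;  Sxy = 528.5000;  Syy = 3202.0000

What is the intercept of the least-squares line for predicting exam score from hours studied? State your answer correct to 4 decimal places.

b = Sxy/Sxx = 528.5/89.875 = 5.880389
a = ȳ − b·x̄ = 44.5 − 5.880389·5.375 = 12.892907

12.8929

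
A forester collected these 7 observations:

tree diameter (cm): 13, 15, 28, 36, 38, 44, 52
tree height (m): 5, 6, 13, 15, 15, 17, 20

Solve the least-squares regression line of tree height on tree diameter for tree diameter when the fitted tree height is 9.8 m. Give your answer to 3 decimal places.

n = 7, Σx = 226, Σy = 91, Σxy = 3417, Σx² = 8558
Sxx = Σx² − (Σx)²/n = 8558 − 7296.571429 = 1261.428571
Sxy = Σxy − (Σx)(Σy)/n = 3417 − 2938 = 479
b = Sxy/Sxx = 479/1261.428571 = 0.379728
a = ȳ − b·x̄ = 13 − 0.379728·32.285714 = 0.740204
Set a + b·x = 9.8: x = (9.8 − 0.740204) / 0.379728 = 23.858634

23.859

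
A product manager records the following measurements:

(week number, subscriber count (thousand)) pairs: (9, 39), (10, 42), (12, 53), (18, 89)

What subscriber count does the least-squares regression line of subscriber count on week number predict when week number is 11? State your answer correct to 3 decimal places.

48.641

n = 4, Σx = 49, Σy = 223, Σxy = 3009, Σx² = 649
Sxx = Σx² − (Σx)²/n = 649 − 600.25 = 48.75
Sxy = Σxy − (Σx)(Σy)/n = 3009 − 2731.75 = 277.25
b = Sxy/Sxx = 277.25/48.75 = 5.687179
a = ȳ − b·x̄ = 55.75 − 5.687179·12.25 = -13.917949
ŷ(11) = a + b·11 = -13.917949 + 5.687179·11 = 48.641026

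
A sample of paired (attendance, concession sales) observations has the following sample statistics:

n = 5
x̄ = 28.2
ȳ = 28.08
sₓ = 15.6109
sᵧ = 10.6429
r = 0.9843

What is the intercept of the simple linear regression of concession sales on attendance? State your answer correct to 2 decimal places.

b = r · sᵧ/sₓ = 0.9843 · 10.6429/15.6109 = 0.671057
a = ȳ − b·x̄ = 28.08 − 0.671057·28.2 = 9.156188

9.16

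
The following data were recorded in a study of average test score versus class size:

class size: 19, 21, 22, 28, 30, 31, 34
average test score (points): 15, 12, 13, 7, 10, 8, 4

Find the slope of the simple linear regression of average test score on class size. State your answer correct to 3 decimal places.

-0.610

n = 7, Σx = 185, Σy = 69, Σxy = 1703, Σx² = 5087
Sxx = Σx² − (Σx)²/n = 5087 − 4889.285714 = 197.714286
Sxy = Σxy − (Σx)(Σy)/n = 1703 − 1823.571429 = -120.571429
b = Sxy/Sxx = -120.571429/197.714286 = -0.609827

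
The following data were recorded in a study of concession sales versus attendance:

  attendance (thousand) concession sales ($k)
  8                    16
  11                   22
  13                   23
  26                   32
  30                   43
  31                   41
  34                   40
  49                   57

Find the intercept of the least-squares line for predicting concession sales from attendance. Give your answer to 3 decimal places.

n = 8, Σx = 202, Σy = 274, Σxy = 8215, Σx² = 6448
Sxx = Σx² − (Σx)²/n = 6448 − 5100.5 = 1347.5
Sxy = Σxy − (Σx)(Σy)/n = 8215 − 6918.5 = 1296.5
b = Sxy/Sxx = 1296.5/1347.5 = 0.962152
a = ȳ − b·x̄ = 34.25 − 0.962152·25.25 = 9.955659

9.956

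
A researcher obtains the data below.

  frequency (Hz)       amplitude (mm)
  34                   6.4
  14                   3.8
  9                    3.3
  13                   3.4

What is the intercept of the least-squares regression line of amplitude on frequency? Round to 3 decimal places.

1.953

n = 4, Σx = 70, Σy = 16.9, Σxy = 344.7, Σx² = 1602
Sxx = Σx² − (Σx)²/n = 1602 − 1225 = 377
Sxy = Σxy − (Σx)(Σy)/n = 344.7 − 295.75 = 48.95
b = Sxy/Sxx = 48.95/377 = 0.129841
a = ȳ − b·x̄ = 4.225 − 0.129841·17.5 = 1.952785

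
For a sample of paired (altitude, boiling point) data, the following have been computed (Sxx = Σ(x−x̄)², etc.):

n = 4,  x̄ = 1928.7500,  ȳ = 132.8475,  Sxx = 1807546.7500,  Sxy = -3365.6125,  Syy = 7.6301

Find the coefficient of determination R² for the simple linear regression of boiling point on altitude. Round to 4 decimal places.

R² = Sxy²/(Sxx·Syy) = (-3365.6125)²/(1807546.75·7.6301) = 0.821313

0.8213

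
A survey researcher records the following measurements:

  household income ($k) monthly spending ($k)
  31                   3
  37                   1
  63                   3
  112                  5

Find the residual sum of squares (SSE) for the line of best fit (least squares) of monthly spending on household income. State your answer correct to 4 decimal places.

n = 4, Σx = 243, Σy = 12, Σxy = 879, Σx² = 18843, Σy² = 44
Sxx = Σx² − (Σx)²/n = 18843 − 14762.25 = 4080.75
Sxy = Σxy − (Σx)(Σy)/n = 879 − 729 = 150
Syy = Σy² − (Σy)²/n = 44 − 36 = 8
b = Sxy/Sxx = 150/4080.75 = 0.036758
SSE = Syy − b·Sxy = 8 − 0.036758·150 = 2.486308

2.4863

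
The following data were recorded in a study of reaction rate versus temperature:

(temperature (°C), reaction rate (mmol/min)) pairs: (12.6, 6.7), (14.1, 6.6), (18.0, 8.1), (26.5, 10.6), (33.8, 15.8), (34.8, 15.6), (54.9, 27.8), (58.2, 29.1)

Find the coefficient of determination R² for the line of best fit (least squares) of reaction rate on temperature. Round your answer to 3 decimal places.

n = 8, Σx = 252.9, Σy = 120.3, Σxy = 4900.94, Σx² = 10138.55, Σy² = 2379.07
Sxx = Σx² − (Σx)²/n = 10138.55 − 7994.80125 = 2143.74875
Sxy = Σxy − (Σx)(Σy)/n = 4900.94 − 3802.98375 = 1097.95625
Syy = Σy² − (Σy)²/n = 2379.07 − 1809.01125 = 570.05875
R² = Sxy²/(Sxx·Syy) = (1097.95625)²/(2143.74875·570.05875) = 0.986453

0.986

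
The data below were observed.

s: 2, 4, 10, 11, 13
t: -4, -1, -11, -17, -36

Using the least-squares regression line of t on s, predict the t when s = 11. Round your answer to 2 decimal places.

-21.30

n = 5, Σx = 40, Σy = -69, Σxy = -777, Σx² = 410
Sxx = Σx² − (Σx)²/n = 410 − 320 = 90
Sxy = Σxy − (Σx)(Σy)/n = -777 − (-552) = -225
b = Sxy/Sxx = -225/90 = -2.5
a = ȳ − b·x̄ = -13.8 − (-2.5)·8 = 6.2
ŷ(11) = a + b·11 = 6.2 + (-2.5)·11 = -21.3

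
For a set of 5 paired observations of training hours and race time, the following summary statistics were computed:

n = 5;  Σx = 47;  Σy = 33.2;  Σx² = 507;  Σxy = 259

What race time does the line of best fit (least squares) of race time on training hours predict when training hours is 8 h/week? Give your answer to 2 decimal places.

7.78

Sxx = Σx² − (Σx)²/n = 507 − 441.8 = 65.2
Sxy = Σxy − (Σx)(Σy)/n = 259 − 312.08 = -53.08
b = Sxy/Sxx = -53.08/65.2 = -0.814110
a = ȳ − b·x̄ = 6.64 − (-0.814110)·9.4 = 14.292638
ŷ(8) = a + b·8 = 14.292638 + (-0.814110)·8 = 7.779755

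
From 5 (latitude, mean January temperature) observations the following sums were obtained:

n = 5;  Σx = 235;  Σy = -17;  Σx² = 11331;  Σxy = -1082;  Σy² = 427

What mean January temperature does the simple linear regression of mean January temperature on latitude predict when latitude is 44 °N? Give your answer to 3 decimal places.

-0.431

Sxx = Σx² − (Σx)²/n = 11331 − 11045 = 286
Sxy = Σxy − (Σx)(Σy)/n = -1082 − (-799) = -283
b = Sxy/Sxx = -283/286 = -0.989510
a = ȳ − b·x̄ = -3.4 − (-0.989510)·47 = 43.106993
ŷ(44) = a + b·44 = 43.106993 + (-0.989510)·44 = -0.431469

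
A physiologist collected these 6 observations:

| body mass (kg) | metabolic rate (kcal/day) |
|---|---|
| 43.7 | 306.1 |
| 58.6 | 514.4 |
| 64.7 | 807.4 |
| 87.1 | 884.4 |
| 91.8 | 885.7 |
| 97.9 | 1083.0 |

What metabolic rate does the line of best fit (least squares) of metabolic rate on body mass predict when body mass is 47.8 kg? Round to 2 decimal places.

420.76

n = 6, Σx = 443.8, Σy = 4481, Σxy = 360123.39, Σx² = 35127.8
Sxx = Σx² − (Σx)²/n = 35127.8 − 32826.406667 = 2301.393333
Sxy = Σxy − (Σx)(Σy)/n = 360123.39 − 331444.633333 = 28678.756667
b = Sxy/Sxx = 28678.756667/2301.393333 = 12.461476
a = ȳ − b·x̄ = 746.833333 − 12.461476·73.966667 = -174.900472
ŷ(47.8) = a + b·47.8 = -174.900472 + 12.461476·47.8 = 420.758057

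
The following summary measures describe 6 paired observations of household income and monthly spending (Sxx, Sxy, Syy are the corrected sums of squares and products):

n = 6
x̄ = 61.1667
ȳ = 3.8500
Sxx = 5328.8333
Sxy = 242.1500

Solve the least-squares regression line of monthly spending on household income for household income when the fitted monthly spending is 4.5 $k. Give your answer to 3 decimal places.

b = Sxy/Sxx = 242.15/5328.8333 = 0.045441
a = ȳ − b·x̄ = 3.85 − 0.045441·61.1667 = 1.070495
Set a + b·x = 4.5: x = (4.5 − 1.070495) / 0.045441 = 75.470816

75.471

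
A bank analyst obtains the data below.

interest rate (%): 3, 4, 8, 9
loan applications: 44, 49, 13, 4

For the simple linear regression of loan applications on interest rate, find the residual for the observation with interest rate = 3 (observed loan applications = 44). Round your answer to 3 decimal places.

n = 4, Σx = 24, Σy = 110, Σxy = 468, Σx² = 170
Sxx = Σx² − (Σx)²/n = 170 − 144 = 26
Sxy = Σxy − (Σx)(Σy)/n = 468 − 660 = -192
b = Sxy/Sxx = -192/26 = -7.384615
a = ȳ − b·x̄ = 27.5 − (-7.384615)·6 = 71.807692
ŷ(3) = 71.807692 + (-7.384615)·3 = 49.653846
residual = y − ŷ = 44 − 49.653846 = -5.653846

-5.654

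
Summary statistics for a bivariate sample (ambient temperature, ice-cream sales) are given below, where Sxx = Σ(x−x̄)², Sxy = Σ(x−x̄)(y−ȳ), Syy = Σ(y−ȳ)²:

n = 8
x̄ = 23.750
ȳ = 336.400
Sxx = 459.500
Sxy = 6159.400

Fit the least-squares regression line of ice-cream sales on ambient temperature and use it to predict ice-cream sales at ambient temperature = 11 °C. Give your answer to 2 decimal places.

165.49

b = Sxy/Sxx = 6159.4/459.5 = 13.404570
a = ȳ − b·x̄ = 336.4 − 13.404570·23.75 = 18.041458
ŷ(11) = a + b·11 = 18.041458 + 13.404570·11 = 165.491730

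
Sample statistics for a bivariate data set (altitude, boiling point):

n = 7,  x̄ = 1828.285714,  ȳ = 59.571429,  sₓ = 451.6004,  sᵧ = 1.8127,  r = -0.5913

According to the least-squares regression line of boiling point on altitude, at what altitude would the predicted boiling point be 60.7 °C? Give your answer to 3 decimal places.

1352.787

b = r · sᵧ/sₓ = -0.5913 · 1.8127/451.6004 = -0.002373
a = ȳ − b·x̄ = 59.571429 − (-0.002373)·1828.285714 = 63.910768
Set a + b·x = 60.7: x = (60.7 − 63.910768) / (-0.002373) = 1352.786952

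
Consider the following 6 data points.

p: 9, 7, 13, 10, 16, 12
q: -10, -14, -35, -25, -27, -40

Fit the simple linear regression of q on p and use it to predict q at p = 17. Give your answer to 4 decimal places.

-38.8033

n = 6, Σx = 67, Σy = -151, Σxy = -1805, Σx² = 799
Sxx = Σx² − (Σx)²/n = 799 − 748.166667 = 50.833333
Sxy = Σxy − (Σx)(Σy)/n = -1805 − (-1686.166667) = -118.833333
b = Sxy/Sxx = -118.833333/50.833333 = -2.337705
a = ȳ − b·x̄ = -25.166667 − (-2.337705)·11.166667 = 0.937705
ŷ(17) = a + b·17 = 0.937705 + (-2.337705)·17 = -38.803279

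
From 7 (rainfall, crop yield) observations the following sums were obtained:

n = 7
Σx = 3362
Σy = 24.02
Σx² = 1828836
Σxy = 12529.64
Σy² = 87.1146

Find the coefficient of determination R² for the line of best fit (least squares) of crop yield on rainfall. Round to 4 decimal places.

0.9819

Sxx = Σx² − (Σx)²/n = 1828836 − 1614720.571429 = 214115.428571
Sxy = Σxy − (Σx)(Σy)/n = 12529.64 − 11536.462857 = 993.177143
Syy = Σy² − (Σy)²/n = 87.1146 − 82.422914 = 4.691686
R² = Sxy²/(Sxx·Syy) = (993.177143)²/(214115.428571·4.691686) = 0.981921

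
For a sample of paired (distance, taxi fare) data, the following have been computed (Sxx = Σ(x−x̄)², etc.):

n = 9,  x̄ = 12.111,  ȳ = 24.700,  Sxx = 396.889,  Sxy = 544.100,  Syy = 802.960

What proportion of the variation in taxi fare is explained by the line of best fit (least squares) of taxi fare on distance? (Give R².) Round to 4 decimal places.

0.9290

R² = Sxy²/(Sxx·Syy) = (544.1)²/(396.889·802.96) = 0.928955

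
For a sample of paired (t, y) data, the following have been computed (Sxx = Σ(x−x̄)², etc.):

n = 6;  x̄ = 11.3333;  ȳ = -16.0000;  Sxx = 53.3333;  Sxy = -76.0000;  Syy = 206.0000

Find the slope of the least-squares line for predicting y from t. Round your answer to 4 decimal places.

-1.4250

b = Sxy/Sxx = -76/53.3333 = -1.425001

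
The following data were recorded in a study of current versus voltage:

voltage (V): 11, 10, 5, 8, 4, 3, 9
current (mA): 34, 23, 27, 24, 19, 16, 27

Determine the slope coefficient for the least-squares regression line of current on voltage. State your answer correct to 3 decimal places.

1.422

n = 7, Σx = 50, Σy = 170, Σxy = 1298, Σx² = 416
Sxx = Σx² − (Σx)²/n = 416 − 357.142857 = 58.857143
Sxy = Σxy − (Σx)(Σy)/n = 1298 − 1214.285714 = 83.714286
b = Sxy/Sxx = 83.714286/58.857143 = 1.422330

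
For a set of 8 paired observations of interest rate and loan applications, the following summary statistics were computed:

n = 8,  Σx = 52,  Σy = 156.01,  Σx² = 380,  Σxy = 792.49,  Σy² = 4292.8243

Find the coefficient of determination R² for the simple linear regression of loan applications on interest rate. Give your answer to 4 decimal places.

0.9348

Sxx = Σx² − (Σx)²/n = 380 − 338 = 42
Sxy = Σxy − (Σx)(Σy)/n = 792.49 − 1014.065 = -221.575
Syy = Σy² − (Σy)²/n = 4292.8243 − 3042.390013 = 1250.434287
R² = Sxy²/(Sxx·Syy) = (-221.575)²/(42·1250.434287) = 0.934827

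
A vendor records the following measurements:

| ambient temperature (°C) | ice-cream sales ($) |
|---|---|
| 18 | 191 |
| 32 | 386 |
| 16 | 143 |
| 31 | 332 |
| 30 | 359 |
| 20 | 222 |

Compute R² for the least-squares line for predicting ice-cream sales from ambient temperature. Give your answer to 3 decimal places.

0.971

n = 6, Σx = 147, Σy = 1633, Σxy = 43580, Σx² = 3865, Σy² = 494315
Sxx = Σx² − (Σx)²/n = 3865 − 3601.5 = 263.5
Sxy = Σxy − (Σx)(Σy)/n = 43580 − 40008.5 = 3571.5
Syy = Σy² − (Σy)²/n = 494315 − 444448.166667 = 49866.833333
R² = Sxy²/(Sxx·Syy) = (3571.5)²/(263.5·49866.833333) = 0.970753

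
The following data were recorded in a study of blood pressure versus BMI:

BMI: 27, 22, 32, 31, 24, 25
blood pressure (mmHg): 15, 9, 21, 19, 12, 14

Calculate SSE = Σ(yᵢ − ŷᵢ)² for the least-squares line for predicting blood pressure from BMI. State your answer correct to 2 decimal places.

1.99

n = 6, Σx = 161, Σy = 90, Σxy = 2502, Σx² = 4399, Σy² = 1448
Sxx = Σx² − (Σx)²/n = 4399 − 4320.166667 = 78.833333
Sxy = Σxy − (Σx)(Σy)/n = 2502 − 2415 = 87
Syy = Σy² − (Σy)²/n = 1448 − 1350 = 98
b = Sxy/Sxx = 87/78.833333 = 1.103594
SSE = Syy − b·Sxy = 98 − 1.103594·87 = 1.987315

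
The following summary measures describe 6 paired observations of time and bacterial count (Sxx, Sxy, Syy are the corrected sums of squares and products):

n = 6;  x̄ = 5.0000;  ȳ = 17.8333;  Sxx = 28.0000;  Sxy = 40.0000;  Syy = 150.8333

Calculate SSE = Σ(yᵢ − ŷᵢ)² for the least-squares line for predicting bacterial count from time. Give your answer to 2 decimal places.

93.69

b = Sxy/Sxx = 40/28 = 1.428571
SSE = Syy − b·Sxy = 150.8333 − 1.428571·40 = 93.690443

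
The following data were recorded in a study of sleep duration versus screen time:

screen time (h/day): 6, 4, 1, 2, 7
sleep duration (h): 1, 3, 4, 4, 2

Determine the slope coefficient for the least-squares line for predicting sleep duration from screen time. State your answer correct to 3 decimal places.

-0.462

n = 5, Σx = 20, Σy = 14, Σxy = 44, Σx² = 106
Sxx = Σx² − (Σx)²/n = 106 − 80 = 26
Sxy = Σxy − (Σx)(Σy)/n = 44 − 56 = -12
b = Sxy/Sxx = -12/26 = -0.461538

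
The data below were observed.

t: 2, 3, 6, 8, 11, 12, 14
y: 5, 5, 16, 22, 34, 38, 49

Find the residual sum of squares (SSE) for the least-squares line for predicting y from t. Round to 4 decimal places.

24.1825

n = 7, Σx = 56, Σy = 169, Σxy = 1813, Σx² = 574, Σy² = 5791
Sxx = Σx² − (Σx)²/n = 574 − 448 = 126
Sxy = Σxy − (Σx)(Σy)/n = 1813 − 1352 = 461
Syy = Σy² − (Σy)²/n = 5791 − 4080.142857 = 1710.857143
b = Sxy/Sxx = 461/126 = 3.658730
SSE = Syy − b·Sxy = 1710.857143 − 3.658730·461 = 24.182540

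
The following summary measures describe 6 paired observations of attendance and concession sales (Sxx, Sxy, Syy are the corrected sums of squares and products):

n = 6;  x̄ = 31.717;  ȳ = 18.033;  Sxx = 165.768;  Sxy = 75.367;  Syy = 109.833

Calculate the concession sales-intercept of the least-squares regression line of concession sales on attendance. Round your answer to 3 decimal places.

3.613

b = Sxy/Sxx = 75.367/165.768 = 0.454653
a = ȳ − b·x̄ = 18.033 − 0.454653·31.717 = 3.612755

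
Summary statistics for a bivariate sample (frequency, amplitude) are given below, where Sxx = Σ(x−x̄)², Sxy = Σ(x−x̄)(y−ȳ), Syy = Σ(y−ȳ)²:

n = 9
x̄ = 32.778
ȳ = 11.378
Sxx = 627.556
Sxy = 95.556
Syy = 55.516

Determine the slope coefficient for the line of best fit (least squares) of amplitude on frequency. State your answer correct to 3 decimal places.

0.152

b = Sxy/Sxx = 95.556/627.556 = 0.152267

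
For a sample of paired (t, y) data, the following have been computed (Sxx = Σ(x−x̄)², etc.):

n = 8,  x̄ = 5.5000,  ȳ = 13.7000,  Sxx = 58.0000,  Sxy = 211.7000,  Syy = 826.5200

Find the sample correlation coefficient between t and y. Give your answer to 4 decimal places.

r = Sxy/√(Sxx·Syy) = 211.7/√(47938.16) = 211.7/218.947848 = 0.966897

0.9669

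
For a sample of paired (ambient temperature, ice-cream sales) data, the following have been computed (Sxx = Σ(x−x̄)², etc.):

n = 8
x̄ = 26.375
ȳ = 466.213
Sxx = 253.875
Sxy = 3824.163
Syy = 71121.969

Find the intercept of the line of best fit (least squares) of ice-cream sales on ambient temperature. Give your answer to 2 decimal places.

b = Sxy/Sxx = 3824.163/253.875 = 15.063173
a = ȳ − b·x̄ = 466.213 − 15.063173·26.375 = 68.921817

68.92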